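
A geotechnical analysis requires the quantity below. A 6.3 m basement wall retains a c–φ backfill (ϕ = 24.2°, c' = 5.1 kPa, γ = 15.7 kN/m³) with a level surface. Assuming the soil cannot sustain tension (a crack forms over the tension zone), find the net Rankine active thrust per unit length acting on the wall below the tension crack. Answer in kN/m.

K_a = 0.4185; √K_a = 0.6469.
Tension-crack depth z_c = 2c/(γ√K_a) = 2×5.1/(15.7×0.6469) = 1.004 m.
σ_a at base = K_a γ H − 2c√K_a = 0.4185×15.7×6.3 − 2×5.1×0.6469 = 34.80 kPa.
P_a = ½ × 34.80 × (H − z_c) = 0.5×34.80×5.296 = 92.14 kN/m.

92.1 kN/m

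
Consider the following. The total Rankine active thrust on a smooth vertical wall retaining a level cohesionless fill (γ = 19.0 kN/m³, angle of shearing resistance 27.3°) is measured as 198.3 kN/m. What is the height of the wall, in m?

7.50 m

K_a = 0.3711. P_a = ½ K_a γ H² ⇒ H = √(2P_a/(K_a γ)).
H = √(2×198.3/(0.3711×19.0)) = 7.500 m.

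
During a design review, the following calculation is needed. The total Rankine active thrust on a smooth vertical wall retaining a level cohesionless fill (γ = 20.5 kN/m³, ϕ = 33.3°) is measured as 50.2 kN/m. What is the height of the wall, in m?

4.10 m

K_a = 0.2911. P_a = ½ K_a γ H² ⇒ H = √(2P_a/(K_a γ)).
H = √(2×50.2/(0.2911×20.5)) = 4.101 m.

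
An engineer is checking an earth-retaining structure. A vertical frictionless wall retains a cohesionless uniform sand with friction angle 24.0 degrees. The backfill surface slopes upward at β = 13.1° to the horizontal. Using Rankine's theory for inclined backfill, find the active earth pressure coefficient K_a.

K_a = cos β · (cos β − √(cos²β − cos²φ)) / (cos β + √(cos²β − cos²φ)).
cos β = 0.9740, cos φ = 0.9135, √(cos²β − cos²φ) = 0.3377.
K_a = 0.9740 × (0.9740 − 0.3377)/(0.9740 + 0.3377) = 0.4724.

0.472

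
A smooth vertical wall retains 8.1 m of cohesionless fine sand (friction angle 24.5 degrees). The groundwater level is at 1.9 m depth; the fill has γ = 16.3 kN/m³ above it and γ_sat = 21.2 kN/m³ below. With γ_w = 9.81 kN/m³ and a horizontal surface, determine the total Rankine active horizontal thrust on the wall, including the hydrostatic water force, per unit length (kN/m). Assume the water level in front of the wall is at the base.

K_a = tan²(45° − φ/2) = 0.4137.
γ' = 21.2 − 9.81 = 11.39 kN/m³. Depth below WT = 6.2 m.
σ'_h at WT = K_a γ d_w = 12.81 kPa; at base = 12.81 + K_a γ' × 6.2 = 42.03 kPa.
P₁ (0–1.9 m) = ½×12.81×1.9 = 12.17. P₂ (1.9–8.1 m) = ½(12.81+42.03)×6.2 = 170.0.
P_w = ½ γ_w h₂² = 0.5×9.81×6.2² = 188.5. Total = 12.17+170.0+188.5 = 370.7 kN/m.

371 kN/m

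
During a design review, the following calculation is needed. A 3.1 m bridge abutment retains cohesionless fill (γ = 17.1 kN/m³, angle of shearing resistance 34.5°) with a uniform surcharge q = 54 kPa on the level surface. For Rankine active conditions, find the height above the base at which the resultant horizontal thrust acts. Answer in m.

1.38 m

K_a = 0.2768.
Triangular part P₁ = ½K_aγH² = 22.74 at H/3 = 1.033 m; rectangular part P₂ = K_a q H = 46.34 at H/2 = 1.550 m.
ȳ = (P₁·1.033 + P₂·1.550)/(P₁+P₂) = 1.380 m.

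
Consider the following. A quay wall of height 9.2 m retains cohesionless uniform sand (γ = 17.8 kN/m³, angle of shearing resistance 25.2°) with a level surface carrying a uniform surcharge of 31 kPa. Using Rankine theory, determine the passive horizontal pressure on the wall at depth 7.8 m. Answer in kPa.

K_p = (1 + sin φ)/(1 − sin φ) = 2.483.
σ_v = γz + q = 17.8 × 7.8 + 31 = 169.8 kPa.
σ_h = K_p σ_v = 2.483 × 169.8 = 421.7 kPa.

422 kPa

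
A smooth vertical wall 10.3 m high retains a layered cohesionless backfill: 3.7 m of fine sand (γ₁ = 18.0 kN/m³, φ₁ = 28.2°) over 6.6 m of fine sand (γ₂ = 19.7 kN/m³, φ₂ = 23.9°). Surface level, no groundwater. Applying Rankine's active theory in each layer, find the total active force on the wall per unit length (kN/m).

412 kN/m

K_a1 = tan²(45°−28.2°/2) = 0.3582; K_a2 = tan²(45°−23.9°/2) = 0.4233.
Layer 1: σ at base = K_a1 γ₁ h₁ = 23.86 kPa; P₁ = ½×23.86×3.7 = 44.13.
Layer 2: σ_v at top = γ₁h₁ = 66.60; σ_h top = K_a2×66.60 = 28.19; σ_h base = K_a2×(66.60+19.7×6.6) = 83.24.
P₂ = ½(28.19+83.24)×6.6 = 367.7. Total P_a = 44.13+367.7 = 411.9 kN/m.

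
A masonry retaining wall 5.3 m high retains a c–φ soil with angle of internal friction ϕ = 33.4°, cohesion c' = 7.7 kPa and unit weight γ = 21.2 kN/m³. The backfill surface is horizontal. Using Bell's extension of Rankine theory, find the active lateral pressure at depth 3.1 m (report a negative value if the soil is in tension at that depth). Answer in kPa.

K_a = (1 − sin φ)/(1 + sin φ) = 0.2899.
σ_a = K_a γ z − 2c√K_a = 0.2899×21.2×3.1 − 2×7.7×0.5384 = 10.76 kPa.

10.8 kPa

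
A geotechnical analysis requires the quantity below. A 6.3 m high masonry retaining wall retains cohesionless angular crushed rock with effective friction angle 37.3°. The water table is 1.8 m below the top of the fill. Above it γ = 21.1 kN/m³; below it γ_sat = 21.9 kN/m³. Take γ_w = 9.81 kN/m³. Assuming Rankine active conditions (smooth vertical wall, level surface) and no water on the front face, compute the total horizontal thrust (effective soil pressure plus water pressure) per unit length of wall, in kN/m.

180 kN/m

K_a = tan²(45° − φ/2) = 0.2453.
γ' = 21.9 − 9.81 = 12.09 kN/m³. Depth below WT = 4.5 m.
σ'_h at WT = K_a γ d_w = 9.318 kPa; at base = 9.318 + K_a γ' × 4.5 = 22.67 kPa.
P₁ (0–1.8 m) = ½×9.318×1.8 = 8.386. P₂ (1.8–6.3 m) = ½(9.318+22.67)×4.5 = 71.96.
P_w = ½ γ_w h₂² = 0.5×9.81×4.5² = 99.33. Total = 8.386+71.96+99.33 = 179.7 kN/m.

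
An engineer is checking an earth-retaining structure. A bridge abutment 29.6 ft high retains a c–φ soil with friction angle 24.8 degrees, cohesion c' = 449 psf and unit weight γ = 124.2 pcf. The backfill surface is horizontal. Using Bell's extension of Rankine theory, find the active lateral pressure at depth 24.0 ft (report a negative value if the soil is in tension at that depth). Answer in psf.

K_a = (1 − sin φ)/(1 + sin φ) = 0.4090.
σ_a = K_a γ z − 2c√K_a = 0.4090×124.2×24.0 − 2×449×0.6395 = 644.8 psf.

645 psf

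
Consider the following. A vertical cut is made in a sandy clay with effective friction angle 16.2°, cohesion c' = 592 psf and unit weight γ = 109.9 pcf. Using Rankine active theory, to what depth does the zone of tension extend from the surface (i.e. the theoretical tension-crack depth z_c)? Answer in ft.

14.3 ft

K_a = tan²(45° − 16.2°/2) = 0.5637; √K_a = 0.7508.
The active pressure is zero where K_a γ z = 2c√K_a, so z_c = 2c/(γ√K_a) = 2×592/(109.9×0.7508) = 14.35 ft.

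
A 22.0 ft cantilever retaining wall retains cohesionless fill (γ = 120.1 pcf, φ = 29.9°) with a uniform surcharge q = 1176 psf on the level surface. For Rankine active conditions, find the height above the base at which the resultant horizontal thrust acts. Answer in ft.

K_a = 0.3347.
Triangular part P₁ = ½K_aγH² = 9727 at H/3 = 7.333 ft; rectangular part P₂ = K_a q H = 8659 at H/2 = 11.00 ft.
ȳ = (P₁·7.333 + P₂·11.00)/(P₁+P₂) = 9.060 ft.

9.06 ft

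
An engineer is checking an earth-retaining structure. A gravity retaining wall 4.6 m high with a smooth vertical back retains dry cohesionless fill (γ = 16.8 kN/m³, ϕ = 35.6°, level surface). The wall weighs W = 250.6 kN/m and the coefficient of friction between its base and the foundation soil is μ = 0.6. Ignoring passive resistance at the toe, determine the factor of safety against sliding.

3.20

K_a = tan²(45° − 35.6°/2) = 0.2641.
P_a = ½K_aγH² = 0.5×0.2641×16.8×4.6² = 46.95 kN/m, acting at H/3 = 1.533 m above the base.
FS_sliding = μW / P_a = 0.6×250.6 / 46.95 = 3.203.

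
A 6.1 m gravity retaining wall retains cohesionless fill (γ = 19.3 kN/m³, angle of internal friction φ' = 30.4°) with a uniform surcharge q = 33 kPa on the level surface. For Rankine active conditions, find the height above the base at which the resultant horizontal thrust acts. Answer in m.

2.40 m

K_a = 0.3280.
Triangular part P₁ = ½K_aγH² = 117.8 at H/3 = 2.033 m; rectangular part P₂ = K_a q H = 66.02 at H/2 = 3.050 m.
ȳ = (P₁·2.033 + P₂·3.050)/(P₁+P₂) = 2.399 m.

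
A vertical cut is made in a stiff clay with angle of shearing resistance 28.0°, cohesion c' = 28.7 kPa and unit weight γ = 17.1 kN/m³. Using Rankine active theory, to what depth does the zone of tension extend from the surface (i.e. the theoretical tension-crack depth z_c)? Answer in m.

5.59 m

K_a = tan²(45° − 28.0°/2) = 0.3610; √K_a = 0.6009.
The active pressure is zero where K_a γ z = 2c√K_a, so z_c = 2c/(γ√K_a) = 2×28.7/(17.1×0.6009) = 5.587 m.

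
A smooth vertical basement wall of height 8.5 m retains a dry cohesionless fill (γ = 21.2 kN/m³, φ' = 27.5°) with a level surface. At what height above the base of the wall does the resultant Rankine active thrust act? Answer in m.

K_a = 0.3682.
The pressure distribution is triangular, so the resultant acts at H/3 above the base = 8.5/3 = 2.833 m.

2.83 m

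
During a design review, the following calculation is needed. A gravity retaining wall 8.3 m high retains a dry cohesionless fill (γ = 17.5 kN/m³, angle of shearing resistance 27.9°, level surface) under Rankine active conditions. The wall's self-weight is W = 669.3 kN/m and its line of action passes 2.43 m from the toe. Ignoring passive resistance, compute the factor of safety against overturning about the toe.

K_a = tan²(45° − 27.9°/2) = 0.3625.
P_a = ½K_aγH² = 0.5×0.3625×17.5×8.3² = 218.5 kN/m, acting at H/3 = 2.767 m above the base.
Overturning moment M_o = P_a × H/3 = 218.5 × 2.767 = 604.5.
Resisting moment M_r = W × 2.43 = 669.3 × 2.43 = 1626.
FS_overturning = M_r/M_o = 1626/604.5 = 2.691.

2.69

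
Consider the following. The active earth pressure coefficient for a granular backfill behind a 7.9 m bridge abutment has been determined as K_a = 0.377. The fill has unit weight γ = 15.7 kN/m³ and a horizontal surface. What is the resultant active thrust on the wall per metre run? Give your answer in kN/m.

185 kN/m

P = ½ K_a γ H² = 0.5 × 0.377 × 15.7 × 7.9² = 184.7 kN/m.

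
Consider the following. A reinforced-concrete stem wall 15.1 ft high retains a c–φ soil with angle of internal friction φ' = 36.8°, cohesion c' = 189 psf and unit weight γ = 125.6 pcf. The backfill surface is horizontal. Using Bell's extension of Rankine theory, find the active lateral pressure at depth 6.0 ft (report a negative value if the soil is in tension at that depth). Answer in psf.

K_a = (1 − sin φ)/(1 + sin φ) = 0.2508.
σ_a = K_a γ z − 2c√K_a = 0.2508×125.6×6.0 − 2×189×0.5008 = -0.3131 psf.

-0.313 psf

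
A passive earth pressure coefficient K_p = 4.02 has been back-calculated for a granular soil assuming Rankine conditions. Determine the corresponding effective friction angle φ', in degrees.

37.0°

K_p = (1+sin φ)/(1−sin φ) ⇒ sin φ = (K_p − 1)/(K_p + 1) = 0.6016.
φ = arcsin(0.6016) = 36.98°.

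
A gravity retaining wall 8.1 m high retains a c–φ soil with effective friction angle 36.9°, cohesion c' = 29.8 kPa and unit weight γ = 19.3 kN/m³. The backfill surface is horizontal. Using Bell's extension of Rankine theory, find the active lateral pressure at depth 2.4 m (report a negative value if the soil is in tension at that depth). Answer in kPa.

K_a = (1 − sin φ)/(1 + sin φ) = 0.2497.
σ_a = K_a γ z − 2c√K_a = 0.2497×19.3×2.4 − 2×29.8×0.4997 = -18.22 kPa.

-18.2 kPa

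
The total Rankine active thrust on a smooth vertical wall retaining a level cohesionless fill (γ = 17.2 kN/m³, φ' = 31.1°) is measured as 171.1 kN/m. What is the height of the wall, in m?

7.90 m

K_a = 0.3188. P_a = ½ K_a γ H² ⇒ H = √(2P_a/(K_a γ)).
H = √(2×171.1/(0.3188×17.2)) = 7.900 m.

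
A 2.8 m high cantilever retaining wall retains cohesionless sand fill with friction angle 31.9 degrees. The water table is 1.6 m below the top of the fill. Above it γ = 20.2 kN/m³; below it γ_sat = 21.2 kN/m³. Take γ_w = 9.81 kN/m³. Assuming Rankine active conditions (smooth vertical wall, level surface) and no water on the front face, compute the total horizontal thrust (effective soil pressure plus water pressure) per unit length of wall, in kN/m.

29.5 kN/m

K_a = tan²(45° − φ/2) = 0.3085.
γ' = 21.2 − 9.81 = 11.39 kN/m³. Depth below WT = 1.2 m.
σ'_h at WT = K_a γ d_w = 9.972 kPa; at base = 9.972 + K_a γ' × 1.2 = 14.19 kPa.
P₁ (0–1.6 m) = ½×9.972×1.6 = 7.977. P₂ (1.6–2.8 m) = ½(9.972+14.19)×1.2 = 14.50.
P_w = ½ γ_w h₂² = 0.5×9.81×1.2² = 7.063. Total = 7.977+14.50+7.063 = 29.54 kN/m.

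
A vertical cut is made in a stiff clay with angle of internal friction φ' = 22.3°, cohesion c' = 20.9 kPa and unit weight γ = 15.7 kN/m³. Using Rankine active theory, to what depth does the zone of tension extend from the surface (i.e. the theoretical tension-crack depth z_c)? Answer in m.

3.97 m

K_a = tan²(45° − 22.3°/2) = 0.4498; √K_a = 0.6707.
The active pressure is zero where K_a γ z = 2c√K_a, so z_c = 2c/(γ√K_a) = 2×20.9/(15.7×0.6707) = 3.970 m.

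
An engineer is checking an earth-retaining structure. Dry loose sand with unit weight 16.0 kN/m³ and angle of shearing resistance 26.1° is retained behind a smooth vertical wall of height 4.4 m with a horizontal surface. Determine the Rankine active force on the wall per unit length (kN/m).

K_a = tan²(45° − φ/2) = 0.3889.
P_a = ½ K_a γ H² = 0.5 × 0.3889 × 16.0 × 4.4² = 60.24 kN/m.

60.2 kN/m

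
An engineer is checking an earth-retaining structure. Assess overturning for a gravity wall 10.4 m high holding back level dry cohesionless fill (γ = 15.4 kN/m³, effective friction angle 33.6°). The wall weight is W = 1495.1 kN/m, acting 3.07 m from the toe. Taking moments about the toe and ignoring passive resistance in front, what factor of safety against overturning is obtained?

5.53

K_a = tan²(45° − 33.6°/2) = 0.2875.
P_a = ½K_aγH² = 0.5×0.2875×15.4×10.4² = 239.4 kN/m, acting at H/3 = 3.467 m above the base.
Overturning moment M_o = P_a × H/3 = 239.4 × 3.467 = 830.1.
Resisting moment M_r = W × 3.07 = 1495.1 × 3.07 = 4590.
FS_overturning = M_r/M_o = 4590/830.1 = 5.530.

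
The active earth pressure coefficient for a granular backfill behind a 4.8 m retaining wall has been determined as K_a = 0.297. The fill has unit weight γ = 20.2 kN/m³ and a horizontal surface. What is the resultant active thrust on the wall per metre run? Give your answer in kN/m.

P = ½ K_a γ H² = 0.5 × 0.297 × 20.2 × 4.8² = 69.11 kN/m.

69.1 kN/m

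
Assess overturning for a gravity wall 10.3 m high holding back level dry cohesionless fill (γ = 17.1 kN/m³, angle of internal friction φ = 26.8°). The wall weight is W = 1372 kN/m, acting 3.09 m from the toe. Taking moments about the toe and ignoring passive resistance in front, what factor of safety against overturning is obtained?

3.60

K_a = tan²(45° − 26.8°/2) = 0.3785.
P_a = ½K_aγH² = 0.5×0.3785×17.1×10.3² = 343.3 kN/m, acting at H/3 = 3.433 m above the base.
Overturning moment M_o = P_a × H/3 = 343.3 × 3.433 = 1179.
Resisting moment M_r = W × 3.09 = 1372 × 3.09 = 4239.
FS_overturning = M_r/M_o = 4239/1179 = 3.597.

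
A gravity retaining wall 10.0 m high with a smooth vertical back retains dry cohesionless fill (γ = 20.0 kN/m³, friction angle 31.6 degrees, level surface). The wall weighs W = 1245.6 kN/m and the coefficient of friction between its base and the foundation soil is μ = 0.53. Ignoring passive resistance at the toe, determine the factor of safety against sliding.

2.11

K_a = tan²(45° − 31.6°/2) = 0.3123.
P_a = ½K_aγH² = 0.5×0.3123×20.0×10.0² = 312.3 kN/m, acting at H/3 = 3.333 m above the base.
FS_sliding = μW / P_a = 0.53×1245.6 / 312.3 = 2.114.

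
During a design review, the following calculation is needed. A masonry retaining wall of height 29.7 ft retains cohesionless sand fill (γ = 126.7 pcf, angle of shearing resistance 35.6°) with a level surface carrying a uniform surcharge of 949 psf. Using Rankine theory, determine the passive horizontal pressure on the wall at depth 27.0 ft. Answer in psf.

16500 psf

K_p = (1 + sin φ)/(1 − sin φ) = 3.786.
σ_v = γz + q = 126.7 × 27.0 + 949 = 4370 psf.
σ_h = K_p σ_v = 3.786 × 4370 = 16540 psf.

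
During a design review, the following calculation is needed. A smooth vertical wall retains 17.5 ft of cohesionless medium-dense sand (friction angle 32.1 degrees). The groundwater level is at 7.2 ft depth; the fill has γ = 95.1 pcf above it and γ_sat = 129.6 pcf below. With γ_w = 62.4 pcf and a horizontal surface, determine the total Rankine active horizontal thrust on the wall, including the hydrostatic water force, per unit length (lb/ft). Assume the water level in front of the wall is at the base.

7310 lb/ft

K_a = tan²(45° − φ/2) = 0.3060.
γ' = 129.6 − 62.4 = 67.20 pcf. Depth below WT = 10.3 ft.
σ'_h at WT = K_a γ d_w = 209.5 psf; at base = 209.5 + K_a γ' × 10.3 = 421.3 psf.
P₁ (0–7.2 ft) = ½×209.5×7.2 = 754.3. P₂ (7.2–17.5 ft) = ½(209.5+421.3)×10.3 = 3249.
P_w = ½ γ_w h₂² = 0.5×62.4×10.3² = 3310. Total = 754.3+3249+3310 = 7313 lb/ft.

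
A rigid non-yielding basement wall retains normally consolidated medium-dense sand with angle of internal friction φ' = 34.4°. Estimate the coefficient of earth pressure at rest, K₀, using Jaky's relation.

K₀ = 1 − sin φ' = 1 − sin 34.4° = 0.4350.

0.435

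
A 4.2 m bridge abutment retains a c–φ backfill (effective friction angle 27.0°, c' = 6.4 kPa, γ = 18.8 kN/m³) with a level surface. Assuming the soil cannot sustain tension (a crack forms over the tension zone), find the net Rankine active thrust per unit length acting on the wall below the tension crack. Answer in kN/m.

33.7 kN/m

K_a = 0.3755; √K_a = 0.6128.
Tension-crack depth z_c = 2c/(γ√K_a) = 2×6.4/(18.8×0.6128) = 1.111 m.
σ_a at base = K_a γ H − 2c√K_a = 0.3755×18.8×4.2 − 2×6.4×0.6128 = 21.81 kPa.
P_a = ½ × 21.81 × (H − z_c) = 0.5×21.81×3.089 = 33.68 kN/m.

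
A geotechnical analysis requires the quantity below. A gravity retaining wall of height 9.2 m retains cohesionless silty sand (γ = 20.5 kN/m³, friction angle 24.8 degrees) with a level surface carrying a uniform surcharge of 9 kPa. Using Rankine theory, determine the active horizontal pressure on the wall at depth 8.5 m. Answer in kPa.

K_a = (1 − sin φ)/(1 + sin φ) = 0.4090.
σ_v = γz + q = 20.5 × 8.5 + 9 = 183.2 kPa.
σ_h = K_a σ_v = 0.4090 × 183.2 = 74.95 kPa.

74.9 kPa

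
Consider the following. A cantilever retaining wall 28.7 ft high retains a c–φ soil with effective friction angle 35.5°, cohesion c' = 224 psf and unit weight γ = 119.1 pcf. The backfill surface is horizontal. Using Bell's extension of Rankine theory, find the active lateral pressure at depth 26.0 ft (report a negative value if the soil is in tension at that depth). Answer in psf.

K_a = (1 − sin φ)/(1 + sin φ) = 0.2653.
σ_a = K_a γ z − 2c√K_a = 0.2653×119.1×26.0 − 2×224×0.5150 = 590.7 psf.

591 psf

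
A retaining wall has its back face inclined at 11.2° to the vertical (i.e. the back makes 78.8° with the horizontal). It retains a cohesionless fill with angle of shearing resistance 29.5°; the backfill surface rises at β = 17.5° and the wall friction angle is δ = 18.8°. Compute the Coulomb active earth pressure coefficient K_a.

K_a = sin²(α+φ) / [sin²α · sin(α−δ) · (1 + √{sin(φ+δ)sin(φ−β) / (sin(α−δ)sin(α+β))})²].
With α = 78.8°, φ = 29.5°, δ = 18.8°, β = 17.5°: K_a = 0.5329.

0.533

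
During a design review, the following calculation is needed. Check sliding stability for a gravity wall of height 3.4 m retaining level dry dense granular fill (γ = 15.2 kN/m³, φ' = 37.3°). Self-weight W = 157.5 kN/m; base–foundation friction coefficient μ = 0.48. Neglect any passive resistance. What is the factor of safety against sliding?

K_a = tan²(45° − 37.3°/2) = 0.2453.
P_a = ½K_aγH² = 0.5×0.2453×15.2×3.4² = 21.55 kN/m, acting at H/3 = 1.133 m above the base.
FS_sliding = μW / P_a = 0.48×157.5 / 21.55 = 3.507.

3.51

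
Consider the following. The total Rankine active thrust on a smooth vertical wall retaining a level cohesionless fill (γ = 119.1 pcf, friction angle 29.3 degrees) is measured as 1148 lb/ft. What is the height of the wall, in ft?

7.50 ft

K_a = 0.3428. P_a = ½ K_a γ H² ⇒ H = √(2P_a/(K_a γ)).
H = √(2×1148/(0.3428×119.1)) = 7.499 ft.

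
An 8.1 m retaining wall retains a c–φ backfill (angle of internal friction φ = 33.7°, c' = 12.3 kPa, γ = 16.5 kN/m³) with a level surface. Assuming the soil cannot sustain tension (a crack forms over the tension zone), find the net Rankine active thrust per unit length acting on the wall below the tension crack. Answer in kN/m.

66.7 kN/m

K_a = 0.2863; √K_a = 0.5351.
Tension-crack depth z_c = 2c/(γ√K_a) = 2×12.3/(16.5×0.5351) = 2.786 m.
σ_a at base = K_a γ H − 2c√K_a = 0.2863×16.5×8.1 − 2×12.3×0.5351 = 25.10 kPa.
P_a = ½ × 25.10 × (H − z_c) = 0.5×25.10×5.314 = 66.69 kN/m.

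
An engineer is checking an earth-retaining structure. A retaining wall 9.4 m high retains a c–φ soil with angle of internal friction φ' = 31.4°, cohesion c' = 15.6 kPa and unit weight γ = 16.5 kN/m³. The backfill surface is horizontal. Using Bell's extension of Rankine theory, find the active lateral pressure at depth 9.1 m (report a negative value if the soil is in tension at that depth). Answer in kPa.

29.8 kPa

K_a = (1 − sin φ)/(1 + sin φ) = 0.3149.
σ_a = K_a γ z − 2c√K_a = 0.3149×16.5×9.1 − 2×15.6×0.5612 = 29.78 kPa.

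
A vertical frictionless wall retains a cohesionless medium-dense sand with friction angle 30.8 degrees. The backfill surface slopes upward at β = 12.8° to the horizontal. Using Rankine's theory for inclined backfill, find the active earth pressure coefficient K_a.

K_a = cos β · (cos β − √(cos²β − cos²φ)) / (cos β + √(cos²β − cos²φ)).
cos β = 0.9751, cos φ = 0.8590, √(cos²β − cos²φ) = 0.4616.
K_a = 0.9751 × (0.9751 − 0.4616)/(0.9751 + 0.4616) = 0.3485.

0.349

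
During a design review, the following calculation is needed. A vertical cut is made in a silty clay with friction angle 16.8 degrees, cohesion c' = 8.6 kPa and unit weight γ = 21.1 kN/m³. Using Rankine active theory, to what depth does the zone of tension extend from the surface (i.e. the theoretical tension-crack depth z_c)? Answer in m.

1.10 m

K_a = tan²(45° − 16.8°/2) = 0.5516; √K_a = 0.7427.
The active pressure is zero where K_a γ z = 2c√K_a, so z_c = 2c/(γ√K_a) = 2×8.6/(21.1×0.7427) = 1.098 m.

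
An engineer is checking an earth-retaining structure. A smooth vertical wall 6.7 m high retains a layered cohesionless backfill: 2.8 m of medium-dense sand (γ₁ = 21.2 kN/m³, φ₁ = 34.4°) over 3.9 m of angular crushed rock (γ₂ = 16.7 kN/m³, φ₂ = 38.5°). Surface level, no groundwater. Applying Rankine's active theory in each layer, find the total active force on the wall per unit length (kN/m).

K_a1 = tan²(45°−34.4°/2) = 0.2780; K_a2 = tan²(45°−38.5°/2) = 0.2327.
Layer 1: σ at base = K_a1 γ₁ h₁ = 16.50 kPa; P₁ = ½×16.50×2.8 = 23.10.
Layer 2: σ_v at top = γ₁h₁ = 59.36; σ_h top = K_a2×59.36 = 13.81; σ_h base = K_a2×(59.36+16.7×3.9) = 28.96.
P₂ = ½(13.81+28.96)×3.9 = 83.41. Total P_a = 23.10+83.41 = 106.5 kN/m.

107 kN/m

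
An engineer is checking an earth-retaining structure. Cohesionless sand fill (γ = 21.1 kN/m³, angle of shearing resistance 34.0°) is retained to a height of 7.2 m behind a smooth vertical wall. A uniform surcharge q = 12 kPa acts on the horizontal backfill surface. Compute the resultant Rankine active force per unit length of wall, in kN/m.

K_a = tan²(45° − φ/2) = 0.2827.
Soil triangle: ½ K_a γ H² = 0.5×0.2827×21.1×7.2² = 154.6 kN/m.
Surcharge rectangle: K_a q H = 0.2827×12×7.2 = 24.43 kN/m.
Total = 154.6 + 24.43 = 179.0 kN/m.

179 kN/m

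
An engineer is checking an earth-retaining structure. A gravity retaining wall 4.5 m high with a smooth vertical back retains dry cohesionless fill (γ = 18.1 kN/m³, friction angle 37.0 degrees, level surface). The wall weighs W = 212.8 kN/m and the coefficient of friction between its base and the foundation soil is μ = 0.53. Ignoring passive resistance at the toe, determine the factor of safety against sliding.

K_a = tan²(45° − 37.0°/2) = 0.2486.
P_a = ½K_aγH² = 0.5×0.2486×18.1×4.5² = 45.56 kN/m, acting at H/3 = 1.500 m above the base.
FS_sliding = μW / P_a = 0.53×212.8 / 45.56 = 2.476.

2.48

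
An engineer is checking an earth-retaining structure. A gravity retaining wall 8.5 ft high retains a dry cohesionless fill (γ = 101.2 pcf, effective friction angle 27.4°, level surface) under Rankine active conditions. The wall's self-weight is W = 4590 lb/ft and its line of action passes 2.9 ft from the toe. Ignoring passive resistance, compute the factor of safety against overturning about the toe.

3.48

K_a = tan²(45° − 27.4°/2) = 0.3697.
P_a = ½K_aγH² = 0.5×0.3697×101.2×8.5² = 1351 lb/ft, acting at H/3 = 2.833 ft above the base.
Overturning moment M_o = P_a × H/3 = 1351 × 2.833 = 3829.
Resisting moment M_r = W × 2.9 = 4590 × 2.9 = 13310.
FS_overturning = M_r/M_o = 13310/3829 = 3.476.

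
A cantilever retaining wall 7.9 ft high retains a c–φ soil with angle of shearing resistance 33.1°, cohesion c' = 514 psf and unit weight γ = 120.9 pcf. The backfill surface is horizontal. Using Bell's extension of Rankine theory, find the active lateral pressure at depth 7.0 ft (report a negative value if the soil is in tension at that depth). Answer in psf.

K_a = (1 − sin φ)/(1 + sin φ) = 0.2936.
σ_a = K_a γ z − 2c√K_a = 0.2936×120.9×7.0 − 2×514×0.5418 = -308.5 psf.

-309 psf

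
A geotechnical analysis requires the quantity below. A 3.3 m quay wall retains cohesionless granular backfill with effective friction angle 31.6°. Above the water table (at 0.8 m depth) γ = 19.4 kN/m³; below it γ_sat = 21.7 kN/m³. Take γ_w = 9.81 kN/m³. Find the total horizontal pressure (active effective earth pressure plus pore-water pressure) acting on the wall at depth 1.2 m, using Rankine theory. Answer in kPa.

K_a = (1 − sin φ)/(1 + sin φ) = 0.3123.
γ' = 21.7 − 9.81 = 11.89 kN/m³.
Effective vertical stress at 1.2 m: σ'_v = 19.4×0.8 + 11.89×0.400 = 20.28 kPa.
σ'_h = K_a σ'_v = 0.3123 × 20.28 = 6.333 kPa; u = γ_w × 0.400 = 3.924 kPa.
Total σ_h = 6.333 + 3.924 = 10.26 kPa.

10.3 kPa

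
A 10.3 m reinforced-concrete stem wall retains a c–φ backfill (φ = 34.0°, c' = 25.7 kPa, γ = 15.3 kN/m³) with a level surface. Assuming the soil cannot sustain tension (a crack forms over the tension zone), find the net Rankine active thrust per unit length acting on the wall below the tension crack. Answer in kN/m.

34.3 kN/m

K_a = 0.2827; √K_a = 0.5317.
Tension-crack depth z_c = 2c/(γ√K_a) = 2×25.7/(15.3×0.5317) = 6.318 m.
σ_a at base = K_a γ H − 2c√K_a = 0.2827×15.3×10.3 − 2×25.7×0.5317 = 17.22 kPa.
P_a = ½ × 17.22 × (H − z_c) = 0.5×17.22×3.982 = 34.29 kN/m.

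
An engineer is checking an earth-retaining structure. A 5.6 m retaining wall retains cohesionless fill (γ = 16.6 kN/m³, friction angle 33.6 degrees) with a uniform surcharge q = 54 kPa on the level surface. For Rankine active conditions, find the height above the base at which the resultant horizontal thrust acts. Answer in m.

2.37 m

K_a = 0.2875.
Triangular part P₁ = ½K_aγH² = 74.83 at H/3 = 1.867 m; rectangular part P₂ = K_a q H = 86.94 at H/2 = 2.800 m.
ȳ = (P₁·1.867 + P₂·2.800)/(P₁+P₂) = 2.368 m.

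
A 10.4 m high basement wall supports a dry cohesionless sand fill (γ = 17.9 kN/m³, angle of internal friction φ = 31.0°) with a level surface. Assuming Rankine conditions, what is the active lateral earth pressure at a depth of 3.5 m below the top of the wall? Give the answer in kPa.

K_a = (1 − sin φ)/(1 + sin φ) = 0.3201.
σ_h = K_a γ z = 0.3201 × 17.9 × 3.5 = 20.05 kPa.

20.1 kPa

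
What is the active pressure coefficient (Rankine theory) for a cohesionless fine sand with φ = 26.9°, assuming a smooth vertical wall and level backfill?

K_a = tan²(45° − φ/2) = tan²(31.55°) = 0.3770.

0.377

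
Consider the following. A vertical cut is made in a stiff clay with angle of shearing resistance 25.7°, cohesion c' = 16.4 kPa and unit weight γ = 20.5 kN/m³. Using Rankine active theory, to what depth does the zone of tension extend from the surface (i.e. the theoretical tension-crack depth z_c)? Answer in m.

K_a = tan²(45° − 25.7°/2) = 0.3950; √K_a = 0.6285.
The active pressure is zero where K_a γ z = 2c√K_a, so z_c = 2c/(γ√K_a) = 2×16.4/(20.5×0.6285) = 2.546 m.

2.55 m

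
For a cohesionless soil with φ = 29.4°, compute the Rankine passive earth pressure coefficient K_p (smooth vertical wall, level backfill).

2.93

K_p = (1 + sin φ)/(1 − sin φ) = tan²(45° + 29.4°/2) = 2.929.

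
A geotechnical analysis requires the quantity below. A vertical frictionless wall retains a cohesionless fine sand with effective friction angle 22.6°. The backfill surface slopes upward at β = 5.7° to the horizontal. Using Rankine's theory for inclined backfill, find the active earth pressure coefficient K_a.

K_a = cos β · (cos β − √(cos²β − cos²φ)) / (cos β + √(cos²β − cos²φ)).
cos β = 0.9951, cos φ = 0.9232, √(cos²β − cos²φ) = 0.3712.
K_a = 0.9951 × (0.9951 − 0.3712)/(0.9951 + 0.3712) = 0.4543.

0.454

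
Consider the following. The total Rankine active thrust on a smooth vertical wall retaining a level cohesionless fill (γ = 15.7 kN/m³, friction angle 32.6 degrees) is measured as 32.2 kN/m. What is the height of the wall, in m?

K_a = 0.2997. P_a = ½ K_a γ H² ⇒ H = √(2P_a/(K_a γ)).
H = √(2×32.2/(0.2997×15.7)) = 3.699 m.

3.70 m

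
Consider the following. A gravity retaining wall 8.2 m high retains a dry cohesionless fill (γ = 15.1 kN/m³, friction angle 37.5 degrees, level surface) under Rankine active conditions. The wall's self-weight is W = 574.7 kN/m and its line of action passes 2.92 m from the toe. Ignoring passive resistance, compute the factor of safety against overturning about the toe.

4.97

K_a = tan²(45° − 37.5°/2) = 0.2432.
P_a = ½K_aγH² = 0.5×0.2432×15.1×8.2² = 123.5 kN/m, acting at H/3 = 2.733 m above the base.
Overturning moment M_o = P_a × H/3 = 123.5 × 2.733 = 337.5.
Resisting moment M_r = W × 2.92 = 574.7 × 2.92 = 1678.
FS_overturning = M_r/M_o = 1678/337.5 = 4.973.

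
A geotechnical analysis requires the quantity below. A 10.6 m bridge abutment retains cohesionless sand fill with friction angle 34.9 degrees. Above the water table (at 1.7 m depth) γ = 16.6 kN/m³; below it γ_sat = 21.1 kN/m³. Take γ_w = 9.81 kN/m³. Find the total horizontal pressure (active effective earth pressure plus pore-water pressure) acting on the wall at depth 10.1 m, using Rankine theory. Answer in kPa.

K_a = (1 − sin φ)/(1 + sin φ) = 0.2721.
γ' = 21.1 − 9.81 = 11.29 kN/m³.
Effective vertical stress at 10.1 m: σ'_v = 16.6×1.7 + 11.29×8.40 = 123.1 kPa.
σ'_h = K_a σ'_v = 0.2721 × 123.1 = 33.49 kPa; u = γ_w × 8.40 = 82.40 kPa.
Total σ_h = 33.49 + 82.40 = 115.9 kPa.

116 kPa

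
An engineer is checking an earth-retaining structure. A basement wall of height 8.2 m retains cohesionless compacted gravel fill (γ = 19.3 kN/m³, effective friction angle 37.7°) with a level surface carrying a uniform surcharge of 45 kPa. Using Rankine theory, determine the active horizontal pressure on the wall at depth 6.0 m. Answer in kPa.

38.8 kPa

K_a = (1 − sin φ)/(1 + sin φ) = 0.2411.
σ_v = γz + q = 19.3 × 6.0 + 45 = 160.8 kPa.
σ_h = K_a σ_v = 0.2411 × 160.8 = 38.76 kPa.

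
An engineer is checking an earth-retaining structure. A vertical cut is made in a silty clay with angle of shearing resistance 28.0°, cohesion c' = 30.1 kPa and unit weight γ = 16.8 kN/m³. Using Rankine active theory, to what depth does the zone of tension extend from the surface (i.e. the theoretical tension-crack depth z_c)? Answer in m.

K_a = tan²(45° − 28.0°/2) = 0.3610; √K_a = 0.6009.
The active pressure is zero where K_a γ z = 2c√K_a, so z_c = 2c/(γ√K_a) = 2×30.1/(16.8×0.6009) = 5.964 m.

5.96 m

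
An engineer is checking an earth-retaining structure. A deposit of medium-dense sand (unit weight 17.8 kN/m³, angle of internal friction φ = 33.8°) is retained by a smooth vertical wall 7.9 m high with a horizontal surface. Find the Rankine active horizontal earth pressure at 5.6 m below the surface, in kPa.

28.4 kPa

K_a = (1 − sin φ)/(1 + sin φ) = 0.2851.
σ_h = K_a γ z = 0.2851 × 17.8 × 5.6 = 28.42 kPa.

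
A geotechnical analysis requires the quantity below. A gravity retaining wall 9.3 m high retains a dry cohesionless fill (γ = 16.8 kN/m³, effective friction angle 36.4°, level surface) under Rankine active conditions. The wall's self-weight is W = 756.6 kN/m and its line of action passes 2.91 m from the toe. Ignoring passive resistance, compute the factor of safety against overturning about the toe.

K_a = tan²(45° − 36.4°/2) = 0.2552.
P_a = ½K_aγH² = 0.5×0.2552×16.8×9.3² = 185.4 kN/m, acting at H/3 = 3.100 m above the base.
Overturning moment M_o = P_a × H/3 = 185.4 × 3.100 = 574.7.
Resisting moment M_r = W × 2.91 = 756.6 × 2.91 = 2202.
FS_overturning = M_r/M_o = 2202/574.7 = 3.831.

3.83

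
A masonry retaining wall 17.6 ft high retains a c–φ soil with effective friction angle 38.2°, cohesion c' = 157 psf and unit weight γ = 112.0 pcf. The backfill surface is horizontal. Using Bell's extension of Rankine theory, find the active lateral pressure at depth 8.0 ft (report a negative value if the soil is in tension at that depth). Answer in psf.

58.8 psf

K_a = (1 − sin φ)/(1 + sin φ) = 0.2358.
σ_a = K_a γ z − 2c√K_a = 0.2358×112.0×8.0 − 2×157×0.4856 = 58.79 psf.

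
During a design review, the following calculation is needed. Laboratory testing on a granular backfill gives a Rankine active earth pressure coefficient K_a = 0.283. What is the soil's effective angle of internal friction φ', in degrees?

34.0°

K_a = tan²(45° − φ/2) ⇒ 45° − φ/2 = arctan(√0.283) = 28.01°.
φ = 2(45° − 28.01°) = 33.98°.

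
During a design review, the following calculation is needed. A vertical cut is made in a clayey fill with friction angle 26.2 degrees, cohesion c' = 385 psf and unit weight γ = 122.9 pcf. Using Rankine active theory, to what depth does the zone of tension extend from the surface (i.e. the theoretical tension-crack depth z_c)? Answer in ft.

10.1 ft

K_a = tan²(45° − 26.2°/2) = 0.3874; √K_a = 0.6224.
The active pressure is zero where K_a γ z = 2c√K_a, so z_c = 2c/(γ√K_a) = 2×385/(122.9×0.6224) = 10.07 ft.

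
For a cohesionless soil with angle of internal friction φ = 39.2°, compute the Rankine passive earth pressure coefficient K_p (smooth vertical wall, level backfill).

K_p = (1 + sin φ)/(1 − sin φ) = tan²(45° + 39.2°/2) = 4.435.

4.44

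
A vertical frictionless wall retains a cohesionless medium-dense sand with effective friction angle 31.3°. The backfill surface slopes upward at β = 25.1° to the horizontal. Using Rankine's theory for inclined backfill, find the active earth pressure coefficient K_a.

K_a = cos β · (cos β − √(cos²β − cos²φ)) / (cos β + √(cos²β − cos²φ)).
cos β = 0.9056, cos φ = 0.8545, √(cos²β − cos²φ) = 0.2999.
K_a = 0.9056 × (0.9056 − 0.2999)/(0.9056 + 0.2999) = 0.4550.

0.455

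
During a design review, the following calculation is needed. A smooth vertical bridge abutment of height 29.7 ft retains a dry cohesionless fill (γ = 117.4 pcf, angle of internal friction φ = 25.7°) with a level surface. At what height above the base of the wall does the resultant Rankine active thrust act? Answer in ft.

K_a = 0.3950.
The pressure distribution is triangular, so the resultant acts at H/3 above the base = 29.7/3 = 9.900 ft.

9.90 ft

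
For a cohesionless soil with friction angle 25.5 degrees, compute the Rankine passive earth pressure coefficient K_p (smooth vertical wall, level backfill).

2.51

K_p = (1 + sin φ)/(1 − sin φ) = tan²(45° + 25.5°/2) = 2.512.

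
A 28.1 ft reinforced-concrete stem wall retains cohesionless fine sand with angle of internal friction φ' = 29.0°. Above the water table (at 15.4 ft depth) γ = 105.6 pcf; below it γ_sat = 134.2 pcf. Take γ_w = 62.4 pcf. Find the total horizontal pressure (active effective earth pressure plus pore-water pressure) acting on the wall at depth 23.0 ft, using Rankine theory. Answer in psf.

K_a = (1 − sin φ)/(1 + sin φ) = 0.3470.
γ' = 134.2 − 62.4 = 71.80 pcf.
Effective vertical stress at 23.0 ft: σ'_v = 105.6×15.4 + 71.80×7.60 = 2172 psf.
σ'_h = K_a σ'_v = 0.3470 × 2172 = 753.6 psf; u = γ_w × 7.60 = 474.2 psf.
Total σ_h = 753.6 + 474.2 = 1228 psf.

1230 psf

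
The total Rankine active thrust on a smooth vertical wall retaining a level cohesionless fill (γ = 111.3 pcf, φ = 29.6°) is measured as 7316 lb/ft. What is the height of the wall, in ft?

K_a = 0.3387. P_a = ½ K_a γ H² ⇒ H = √(2P_a/(K_a γ)).
H = √(2×7316/(0.3387×111.3)) = 19.70 ft.

19.7 ft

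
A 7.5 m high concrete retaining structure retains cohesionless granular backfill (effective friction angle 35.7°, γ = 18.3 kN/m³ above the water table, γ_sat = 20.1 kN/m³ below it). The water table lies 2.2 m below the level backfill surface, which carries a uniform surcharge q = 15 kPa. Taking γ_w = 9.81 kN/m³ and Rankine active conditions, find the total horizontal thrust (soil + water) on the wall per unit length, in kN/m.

K_a = tan²(45° − φ/2) = 0.2630.
γ' = 20.1 − 9.81 = 10.29 kN/m³. h₂ = H − d_w = 5.3 m.
σ'_h: at surface K_a·q = 3.945; at WT K_a(q+γd_w) = 14.53; at base K_a(q+γd_w+γ'h₂) = 28.88 kPa.
P₁ = ½(3.945+14.53)×2.2 = 20.33; P₂ = ½(14.53+28.88)×5.3 = 115.0; P_w = ½γ_w h₂² = 137.8.
Total = 20.33+115.0+137.8 = 273.1 kN/m.

273 kN/m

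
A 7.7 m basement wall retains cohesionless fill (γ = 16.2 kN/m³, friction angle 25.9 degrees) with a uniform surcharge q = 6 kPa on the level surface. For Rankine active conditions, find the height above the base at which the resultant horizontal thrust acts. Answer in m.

2.68 m

K_a = 0.3920.
Triangular part P₁ = ½K_aγH² = 188.2 at H/3 = 2.567 m; rectangular part P₂ = K_a q H = 18.11 at H/2 = 3.850 m.
ȳ = (P₁·2.567 + P₂·3.850)/(P₁+P₂) = 2.679 m.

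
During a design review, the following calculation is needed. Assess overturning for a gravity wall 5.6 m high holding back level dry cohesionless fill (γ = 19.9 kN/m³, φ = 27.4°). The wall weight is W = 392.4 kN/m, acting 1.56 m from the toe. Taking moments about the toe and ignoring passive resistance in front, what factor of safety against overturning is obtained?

K_a = tan²(45° − 27.4°/2) = 0.3697.
P_a = ½K_aγH² = 0.5×0.3697×19.9×5.6² = 115.4 kN/m, acting at H/3 = 1.867 m above the base.
Overturning moment M_o = P_a × H/3 = 115.4 × 1.867 = 215.3.
Resisting moment M_r = W × 1.56 = 392.4 × 1.56 = 612.1.
FS_overturning = M_r/M_o = 612.1/215.3 = 2.843.

2.84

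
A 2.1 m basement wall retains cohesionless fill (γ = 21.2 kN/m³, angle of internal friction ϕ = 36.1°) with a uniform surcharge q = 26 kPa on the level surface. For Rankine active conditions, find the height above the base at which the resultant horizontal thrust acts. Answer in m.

K_a = 0.2585.
Triangular part P₁ = ½K_aγH² = 12.08 at H/3 = 0.7000 m; rectangular part P₂ = K_a q H = 14.11 at H/2 = 1.050 m.
ȳ = (P₁·0.7000 + P₂·1.050)/(P₁+P₂) = 0.8886 m.

0.889 m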